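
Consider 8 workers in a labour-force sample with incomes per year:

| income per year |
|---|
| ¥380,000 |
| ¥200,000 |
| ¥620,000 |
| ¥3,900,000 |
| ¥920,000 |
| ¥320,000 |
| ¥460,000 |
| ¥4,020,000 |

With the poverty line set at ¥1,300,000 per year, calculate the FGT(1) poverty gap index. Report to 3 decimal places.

Below z: ¥200,000, ¥320,000, ¥380,000, ¥460,000, ¥620,000, ¥920,000 (q = 6 of N = 8).
Shortfall ratios: (1300000−200000)/1300000 = 0.8462; (1300000−320000)/1300000 = 0.7538; (1300000−380000)/1300000 = 0.7077; (1300000−460000)/1300000 = 0.6462; (1300000−620000)/1300000 = 0.5231; (1300000−920000)/1300000 = 0.2923.
Σ = 3.769231. Dividing by the full population N = 8 gives P₁ = 0.471.

0.471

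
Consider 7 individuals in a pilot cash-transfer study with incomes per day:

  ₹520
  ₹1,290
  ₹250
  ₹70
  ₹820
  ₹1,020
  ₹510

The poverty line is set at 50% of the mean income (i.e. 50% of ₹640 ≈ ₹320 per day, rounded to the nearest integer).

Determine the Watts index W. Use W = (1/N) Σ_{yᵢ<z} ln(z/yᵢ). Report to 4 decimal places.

Below the line: ₹70, ₹250 (q = 2 of N = 7).
Log gaps: ln(320/70) = 1.5198; ln(320/250) = 0.2469.
W = 1.766686 / 7 = 0.2524.

0.2524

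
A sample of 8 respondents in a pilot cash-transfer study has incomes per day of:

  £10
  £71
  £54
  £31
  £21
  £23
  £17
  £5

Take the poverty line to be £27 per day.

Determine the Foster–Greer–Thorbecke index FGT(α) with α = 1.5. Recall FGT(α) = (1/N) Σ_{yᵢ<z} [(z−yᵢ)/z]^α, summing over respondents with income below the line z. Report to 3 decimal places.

0.203

Incomes under z: £5, £10, £17, £21, £23 (q = 5 of N = 8).
Relative gaps: (27−5)/27 = 0.8148; (27−10)/27 = 0.6296; (27−17)/27 = 0.3704; (27−21)/27 = 0.2222; (27−23)/27 = 0.1481.
Raised to α = 1.5: 0.73551; 0.49961; 0.22540; 0.10476; 0.05702.
Sum = 1.622295; FGT(1.5) = 1.622295 / 8 = 0.203.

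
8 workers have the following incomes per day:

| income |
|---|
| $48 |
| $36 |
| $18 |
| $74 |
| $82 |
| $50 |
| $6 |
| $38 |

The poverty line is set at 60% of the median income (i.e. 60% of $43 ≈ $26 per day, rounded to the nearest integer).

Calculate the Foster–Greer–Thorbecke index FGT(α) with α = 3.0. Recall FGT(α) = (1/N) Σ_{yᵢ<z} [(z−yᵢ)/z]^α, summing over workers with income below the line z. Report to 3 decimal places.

0.061

Poor units: $6, $18 (q = 2 of N = 8).
Normalized shortfalls: (26−6)/26 = 0.7692; (26−18)/26 = 0.3077.
Raised to α = 3.0: 0.45517; 0.02913.
Sum = 0.484297; FGT(3.0) = 0.484297 / 8 = 0.061.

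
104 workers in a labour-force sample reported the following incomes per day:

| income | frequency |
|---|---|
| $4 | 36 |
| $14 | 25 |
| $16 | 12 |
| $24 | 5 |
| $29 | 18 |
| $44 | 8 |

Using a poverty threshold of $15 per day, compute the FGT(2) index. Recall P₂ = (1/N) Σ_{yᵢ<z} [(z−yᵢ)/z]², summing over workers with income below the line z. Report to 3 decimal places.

Below the line: 36×$4, 25×$14 (q = 61 of N = 104).
Relative gaps: (15−4)/15 = 0.7333 (×36); (15−14)/15 = 0.0667 (×25).
Squared: 0.5378 (×36); 0.0044 (×25).
Sum = 19.471111; P₂ = 19.471111 / 104 = 0.187.

0.187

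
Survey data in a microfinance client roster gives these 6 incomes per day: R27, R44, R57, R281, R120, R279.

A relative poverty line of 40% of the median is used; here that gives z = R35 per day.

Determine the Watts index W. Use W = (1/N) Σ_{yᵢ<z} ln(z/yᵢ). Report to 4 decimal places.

Incomes under z: R27 (q = 1 of N = 6).
Log gaps: ln(35/27) = 0.2595.
W = 0.259511 / 6 = 0.0433.

0.0433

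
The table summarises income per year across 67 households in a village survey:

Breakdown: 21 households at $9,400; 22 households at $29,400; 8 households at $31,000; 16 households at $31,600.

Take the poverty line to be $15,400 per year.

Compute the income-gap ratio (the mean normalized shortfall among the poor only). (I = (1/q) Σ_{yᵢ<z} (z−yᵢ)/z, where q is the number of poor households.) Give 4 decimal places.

0.3896

Incomes under z: 21×$9,400 (q = 21 of N = 67).
Relative gaps: 0.3896 (×21); sum = 8.181818.
The income-gap ratio divides by q (the poor only): 8.181818 / 21 = 0.3896.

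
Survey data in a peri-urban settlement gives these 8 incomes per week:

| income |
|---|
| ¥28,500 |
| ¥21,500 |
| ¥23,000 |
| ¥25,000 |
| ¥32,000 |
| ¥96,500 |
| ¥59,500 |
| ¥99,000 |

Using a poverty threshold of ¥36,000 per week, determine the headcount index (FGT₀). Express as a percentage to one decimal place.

5 of the 8 workers have income below ¥36,000.
H = 5/8 = 62.5%.

62.5%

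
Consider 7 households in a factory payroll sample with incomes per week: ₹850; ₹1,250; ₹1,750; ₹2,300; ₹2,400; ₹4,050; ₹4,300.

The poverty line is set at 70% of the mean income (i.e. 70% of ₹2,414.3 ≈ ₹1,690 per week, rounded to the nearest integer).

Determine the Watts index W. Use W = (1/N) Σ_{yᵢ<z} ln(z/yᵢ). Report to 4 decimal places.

Below z: ₹850, ₹1,250 (q = 2 of N = 7).
Log shortfalls: ln(1690/850) = 0.6872; ln(1690/1250) = 0.3016.
W = 0.988832 / 7 = 0.1413.

0.1413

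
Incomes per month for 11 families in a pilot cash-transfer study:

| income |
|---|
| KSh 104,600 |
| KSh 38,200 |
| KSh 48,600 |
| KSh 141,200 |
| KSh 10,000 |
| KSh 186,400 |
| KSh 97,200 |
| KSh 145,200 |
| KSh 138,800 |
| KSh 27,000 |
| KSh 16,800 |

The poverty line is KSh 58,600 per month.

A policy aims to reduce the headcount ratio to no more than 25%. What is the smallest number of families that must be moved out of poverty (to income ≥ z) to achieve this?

5 of the 11 families are poor, so H = 5/11 = 0.455.
A headcount ratio of at most 25% allows at most ⌊0.25 × 11⌋ = 2 poor families.
So at least 5 − 2 = 3 must be lifted.

3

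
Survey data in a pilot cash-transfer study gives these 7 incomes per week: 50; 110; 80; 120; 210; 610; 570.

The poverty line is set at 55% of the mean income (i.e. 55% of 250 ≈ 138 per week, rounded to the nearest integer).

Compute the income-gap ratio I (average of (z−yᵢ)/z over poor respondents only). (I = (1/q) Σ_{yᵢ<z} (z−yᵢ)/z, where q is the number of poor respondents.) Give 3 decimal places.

Below the line: 50, 80, 110, 120 (q = 4 of N = 7).
Shortfall ratios (z−y)/z: 0.6377, 0.4203, 0.2029, 0.1304; sum = 1.391304.
I averages over the q = 4 poor units only: 1.391304 / 4 = 0.348.

0.348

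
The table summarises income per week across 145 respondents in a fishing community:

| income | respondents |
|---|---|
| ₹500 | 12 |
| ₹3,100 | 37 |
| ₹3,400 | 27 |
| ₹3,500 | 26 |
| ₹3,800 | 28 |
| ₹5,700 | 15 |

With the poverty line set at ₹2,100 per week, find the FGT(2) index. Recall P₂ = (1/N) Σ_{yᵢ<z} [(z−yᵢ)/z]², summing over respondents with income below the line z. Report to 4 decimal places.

Incomes under z: 12×₹500 (q = 12 of N = 145).
Gap ratios (z−y)/z: (2100−500)/2100 = 0.7619 (×12).
Squared: 0.5805 (×12).
Sum = 6.965986; P₂ = 6.965986 / 145 = 0.0480.

0.0480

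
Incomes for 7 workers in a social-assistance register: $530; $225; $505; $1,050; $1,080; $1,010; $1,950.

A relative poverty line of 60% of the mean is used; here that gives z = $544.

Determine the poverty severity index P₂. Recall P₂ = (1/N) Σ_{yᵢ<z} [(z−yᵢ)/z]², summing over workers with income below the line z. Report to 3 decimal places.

0.050

Incomes under z: $225, $505, $530 (q = 3 of N = 7).
Normalized shortfalls: (544−225)/544 = 0.5864; (544−505)/544 = 0.0717; (544−530)/544 = 0.0257.
Squared: 0.3439; 0.0051; 0.0007.
Sum = 0.349663; P₂ = 0.349663 / 7 = 0.050.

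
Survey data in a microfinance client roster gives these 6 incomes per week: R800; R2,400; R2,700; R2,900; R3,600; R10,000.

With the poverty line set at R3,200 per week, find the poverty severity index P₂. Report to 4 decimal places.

0.1097

Below z: R800, R2,400, R2,700, R2,900 (q = 4 of N = 6).
Shortfall ratios: (3200−800)/3200 = 0.7500; (3200−2400)/3200 = 0.2500; (3200−2700)/3200 = 0.1562; (3200−2900)/3200 = 0.0938.
Squared: 0.5625; 0.0625; 0.0244; 0.0088.
Sum = 0.658203; P₂ = 0.658203 / 6 = 0.1097.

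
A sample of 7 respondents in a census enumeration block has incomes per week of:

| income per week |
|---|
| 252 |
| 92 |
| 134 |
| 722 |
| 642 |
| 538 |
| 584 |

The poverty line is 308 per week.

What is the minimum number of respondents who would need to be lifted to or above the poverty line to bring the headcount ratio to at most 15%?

2

3 of the 7 respondents are poor, so H = 3/7 = 0.429.
A headcount ratio of at most 15% allows at most ⌊0.15 × 7⌋ = 1 poor respondents.
So at least 3 − 1 = 2 must be lifted.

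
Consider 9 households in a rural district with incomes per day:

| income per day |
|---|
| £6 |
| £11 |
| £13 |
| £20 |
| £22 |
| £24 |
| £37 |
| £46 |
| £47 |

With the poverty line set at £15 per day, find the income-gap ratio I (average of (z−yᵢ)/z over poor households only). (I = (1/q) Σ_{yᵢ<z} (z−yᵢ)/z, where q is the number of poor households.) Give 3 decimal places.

0.333

Below z: £6, £11, £13 (q = 3 of N = 9).
Shortfall ratios (z−y)/z: 0.6000, 0.2667, 0.1333; sum = 1.000000.
I averages over the q = 3 poor units only: 1.000000 / 3 = 0.333.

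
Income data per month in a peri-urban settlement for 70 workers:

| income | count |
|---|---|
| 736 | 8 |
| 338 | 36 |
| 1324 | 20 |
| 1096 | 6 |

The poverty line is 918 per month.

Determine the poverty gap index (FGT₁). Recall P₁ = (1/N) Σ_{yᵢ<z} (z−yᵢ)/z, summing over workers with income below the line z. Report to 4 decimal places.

0.3476

Incomes under z: 36×338, 8×736 (q = 44 of N = 70).
Relative gaps: (918−338)/918 = 0.6318 (×36); (918−736)/918 = 0.1983 (×8).
Sum of shortfalls = 24.331155; P₁ averages over all N: 24.331155 / 70 = 0.3476.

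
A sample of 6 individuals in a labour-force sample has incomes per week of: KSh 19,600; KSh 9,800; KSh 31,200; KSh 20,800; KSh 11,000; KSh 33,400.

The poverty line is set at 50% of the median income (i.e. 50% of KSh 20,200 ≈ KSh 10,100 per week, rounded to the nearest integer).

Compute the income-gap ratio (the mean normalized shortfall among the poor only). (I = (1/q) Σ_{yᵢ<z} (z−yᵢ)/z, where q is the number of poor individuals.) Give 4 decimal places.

Poor units: KSh 9,800 (q = 1 of N = 6).
Relative gaps: 0.0297; sum = 0.029703.
I averages over the q = 1 poor units only: 0.029703 / 1 = 0.0297.

0.0297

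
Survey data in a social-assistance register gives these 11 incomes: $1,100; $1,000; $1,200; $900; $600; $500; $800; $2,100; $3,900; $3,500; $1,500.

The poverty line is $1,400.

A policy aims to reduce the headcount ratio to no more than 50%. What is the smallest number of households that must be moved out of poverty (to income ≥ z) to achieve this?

2

7 of the 11 households are poor, so H = 7/11 = 0.636.
A headcount ratio of at most 50% allows at most ⌊0.50 × 11⌋ = 5 poor households.
So at least 7 − 5 = 2 must be lifted.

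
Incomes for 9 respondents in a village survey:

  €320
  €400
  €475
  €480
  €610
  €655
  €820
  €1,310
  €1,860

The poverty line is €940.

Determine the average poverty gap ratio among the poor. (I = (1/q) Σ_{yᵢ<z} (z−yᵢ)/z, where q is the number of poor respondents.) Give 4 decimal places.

Incomes under z: €320, €400, €475, €480, €610, €655, €820 (q = 7 of N = 9).
Relative gaps: 0.6596, 0.5745, 0.4947, 0.4894, 0.3511, 0.3032, 0.1277; sum = 3.000000.
I averages over the q = 7 poor units only: 3.000000 / 7 = 0.4286.

0.4286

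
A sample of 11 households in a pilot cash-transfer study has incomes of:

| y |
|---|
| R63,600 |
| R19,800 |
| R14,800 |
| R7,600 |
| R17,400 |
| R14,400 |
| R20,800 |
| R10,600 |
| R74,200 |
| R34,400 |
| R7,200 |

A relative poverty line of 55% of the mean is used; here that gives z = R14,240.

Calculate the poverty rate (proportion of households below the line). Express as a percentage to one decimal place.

3 of the 11 households have income below R14,240.
H = 3/11 = 27.3%.

27.3%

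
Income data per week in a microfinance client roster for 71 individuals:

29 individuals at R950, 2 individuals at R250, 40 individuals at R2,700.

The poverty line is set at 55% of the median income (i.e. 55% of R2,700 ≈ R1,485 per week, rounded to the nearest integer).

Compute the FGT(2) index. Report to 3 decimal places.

0.072

Poor units: 2×R250, 29×R950 (q = 31 of N = 71).
Shortfall ratios: (1485−250)/1485 = 0.8316 (×2); (1485−950)/1485 = 0.3603 (×29).
Squared: 0.6916 (×2); 0.1298 (×29).
Sum = 5.147309; P₂ = 5.147309 / 71 = 0.072.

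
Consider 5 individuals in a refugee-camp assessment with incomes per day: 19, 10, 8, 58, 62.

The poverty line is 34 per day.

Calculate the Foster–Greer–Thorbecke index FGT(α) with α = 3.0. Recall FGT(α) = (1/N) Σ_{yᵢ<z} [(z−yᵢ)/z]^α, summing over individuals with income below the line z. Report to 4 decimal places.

0.1770

Poor units: 8, 10, 19 (q = 3 of N = 5).
Normalized shortfalls: (34−8)/34 = 0.7647; (34−10)/34 = 0.7059; (34−19)/34 = 0.4412.
Raised to α = 3.0: 0.44718; 0.35172; 0.08587.
Sum = 0.884770; FGT(3.0) = 0.884770 / 5 = 0.1770.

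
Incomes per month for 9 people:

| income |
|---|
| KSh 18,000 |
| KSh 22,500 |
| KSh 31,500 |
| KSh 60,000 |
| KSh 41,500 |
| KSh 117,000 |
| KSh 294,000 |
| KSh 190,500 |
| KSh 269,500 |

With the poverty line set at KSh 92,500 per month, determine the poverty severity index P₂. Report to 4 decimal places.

Below z: KSh 18,000, KSh 22,500, KSh 31,500, KSh 41,500, KSh 60,000 (q = 5 of N = 9).
Normalized shortfalls: (92500−18000)/92500 = 0.8054; (92500−22500)/92500 = 0.7568; (92500−31500)/92500 = 0.6595; (92500−41500)/92500 = 0.5514; (92500−60000)/92500 = 0.3514.
Squared: 0.6487; 0.5727; 0.4349; 0.3040; 0.1234.
Sum = 2.083682; P₂ = 2.083682 / 9 = 0.2315.

0.2315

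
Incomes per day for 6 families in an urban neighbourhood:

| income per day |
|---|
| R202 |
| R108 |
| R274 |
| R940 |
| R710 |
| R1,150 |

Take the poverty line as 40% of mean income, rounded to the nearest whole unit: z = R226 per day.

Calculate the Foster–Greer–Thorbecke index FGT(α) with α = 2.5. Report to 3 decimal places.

0.033

Below the line: R108, R202 (q = 2 of N = 6).
Relative gaps: (226−108)/226 = 0.5221; (226−202)/226 = 0.1062.
Raised to α = 2.5: 0.19699; 0.00367.
Sum = 0.200660; FGT(2.5) = 0.200660 / 6 = 0.033.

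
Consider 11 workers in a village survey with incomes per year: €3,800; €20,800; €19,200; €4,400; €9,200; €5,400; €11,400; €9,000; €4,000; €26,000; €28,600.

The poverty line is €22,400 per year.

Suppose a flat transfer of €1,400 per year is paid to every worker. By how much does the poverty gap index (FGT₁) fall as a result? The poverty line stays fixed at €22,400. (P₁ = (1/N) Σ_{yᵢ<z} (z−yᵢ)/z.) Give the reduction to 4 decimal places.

0.0511

Before: below the line — €3,800, €4,000, €4,400, €5,400, €9,000, €9,200, €11,400, €19,200, €20,800; poverty gap index (FGT₁) = 0.464286.
After the €1,400 transfer: below the line — €5,200, €5,400, €5,800, €6,800, €10,400, €10,600, €12,800, €20,600, €22,200; poverty gap index (FGT₁) = 0.413149.
Reduction = 0.464286 − 0.413149 = 0.0511.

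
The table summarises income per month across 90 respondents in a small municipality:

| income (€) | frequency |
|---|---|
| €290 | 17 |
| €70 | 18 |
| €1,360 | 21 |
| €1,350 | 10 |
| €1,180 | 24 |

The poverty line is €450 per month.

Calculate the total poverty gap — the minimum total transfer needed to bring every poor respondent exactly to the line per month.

€9,560

Below the line: 18×€70, 17×€290 (q = 35 of N = 90).
Individual gaps: 18×(450−70) = 6840; 17×(450−290) = 2720.
Aggregate gap = €9,560.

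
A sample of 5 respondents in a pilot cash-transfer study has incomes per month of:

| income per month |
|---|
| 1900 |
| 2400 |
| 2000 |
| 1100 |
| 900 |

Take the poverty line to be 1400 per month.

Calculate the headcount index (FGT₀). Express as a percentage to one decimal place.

40.0%

2 of the 5 respondents have income below 1400.
H = 2/5 = 40.0%.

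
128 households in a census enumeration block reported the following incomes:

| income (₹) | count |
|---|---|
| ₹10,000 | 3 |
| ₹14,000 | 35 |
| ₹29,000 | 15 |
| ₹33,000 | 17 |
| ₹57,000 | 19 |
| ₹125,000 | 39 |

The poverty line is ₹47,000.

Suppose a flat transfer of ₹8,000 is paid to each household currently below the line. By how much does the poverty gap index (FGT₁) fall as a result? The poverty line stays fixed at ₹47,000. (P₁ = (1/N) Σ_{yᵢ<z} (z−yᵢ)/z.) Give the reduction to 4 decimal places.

0.0931

Before: below the line — 3×₹10,000, 35×₹14,000, 15×₹29,000, 17×₹33,000; poverty gap index (FGT₁) = 0.294880.
After the ₹8,000 transfer: below the line — 3×₹18,000, 35×₹22,000, 15×₹37,000, 17×₹41,000; poverty gap index (FGT₁) = 0.201795.
Reduction = 0.294880 − 0.201795 = 0.0931.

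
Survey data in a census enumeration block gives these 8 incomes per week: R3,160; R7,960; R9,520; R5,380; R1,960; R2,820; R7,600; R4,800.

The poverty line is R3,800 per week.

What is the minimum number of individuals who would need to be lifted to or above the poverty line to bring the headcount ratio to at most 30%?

Currently q = 3 of N = 8 are below the line (H = 0.375).
A headcount ratio of at most 30% allows at most ⌊0.30 × 8⌋ = 2 poor individuals.
So at least 3 − 2 = 1 must be lifted.

1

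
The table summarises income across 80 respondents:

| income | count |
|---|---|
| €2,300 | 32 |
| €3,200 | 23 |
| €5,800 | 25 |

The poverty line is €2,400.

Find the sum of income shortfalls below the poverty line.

€3,200

Poor units: 32×€2,300 (q = 32 of N = 80).
Individual gaps: 32×(2400−2300) = 3200.
Aggregate gap = €3,200.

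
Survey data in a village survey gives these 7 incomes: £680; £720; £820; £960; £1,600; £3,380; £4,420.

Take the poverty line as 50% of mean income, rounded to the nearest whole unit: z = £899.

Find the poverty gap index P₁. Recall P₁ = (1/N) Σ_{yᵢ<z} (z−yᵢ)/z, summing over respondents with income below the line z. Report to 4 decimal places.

Below the line: £680, £720, £820 (q = 3 of N = 7).
Normalized shortfalls: (899−680)/899 = 0.2436; (899−720)/899 = 0.1991; (899−820)/899 = 0.0879.
Σ = 0.530590. Dividing by the full population N = 7 gives P₁ = 0.0758.

0.0758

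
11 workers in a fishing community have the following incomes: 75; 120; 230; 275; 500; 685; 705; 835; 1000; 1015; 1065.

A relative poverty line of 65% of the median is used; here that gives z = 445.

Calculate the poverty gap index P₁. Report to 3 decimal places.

Incomes under z: 75, 120, 230, 275 (q = 4 of N = 11).
Relative gaps: (445−75)/445 = 0.8315; (445−120)/445 = 0.7303; (445−230)/445 = 0.4831; (445−275)/445 = 0.3820.
Sum of shortfalls = 2.426966; P₁ averages over all N: 2.426966 / 11 = 0.221.

0.221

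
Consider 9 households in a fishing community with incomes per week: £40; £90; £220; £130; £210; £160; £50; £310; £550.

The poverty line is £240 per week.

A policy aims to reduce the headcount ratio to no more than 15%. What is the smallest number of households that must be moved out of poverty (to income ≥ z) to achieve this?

6

Currently q = 7 of N = 9 are below the line (H = 0.778).
A headcount ratio of at most 15% allows at most ⌊0.15 × 9⌋ = 1 poor households.
So at least 7 − 1 = 6 must be lifted.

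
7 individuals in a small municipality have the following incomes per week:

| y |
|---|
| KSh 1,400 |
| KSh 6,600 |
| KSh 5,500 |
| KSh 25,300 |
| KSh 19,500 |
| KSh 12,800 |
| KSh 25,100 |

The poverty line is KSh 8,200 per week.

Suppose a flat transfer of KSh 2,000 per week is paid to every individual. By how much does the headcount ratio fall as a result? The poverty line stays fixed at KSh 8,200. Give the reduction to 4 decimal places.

Before: below the line — KSh 1,400, KSh 5,500, KSh 6,600; headcount ratio = 0.428571.
After the KSh 2,000 transfer: below the line — KSh 3,400, KSh 7,500; headcount ratio = 0.285714.
Reduction = 0.428571 − 0.285714 = 0.1429.

0.1429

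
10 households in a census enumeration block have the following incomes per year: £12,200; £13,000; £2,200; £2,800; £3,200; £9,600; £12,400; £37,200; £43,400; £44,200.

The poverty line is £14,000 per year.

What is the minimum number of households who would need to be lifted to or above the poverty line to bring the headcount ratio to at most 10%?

7 of the 10 households are poor, so H = 7/10 = 0.700.
A headcount ratio of at most 10% allows at most ⌊0.10 × 10⌋ = 1 poor households.
So at least 7 − 1 = 6 must be lifted.

6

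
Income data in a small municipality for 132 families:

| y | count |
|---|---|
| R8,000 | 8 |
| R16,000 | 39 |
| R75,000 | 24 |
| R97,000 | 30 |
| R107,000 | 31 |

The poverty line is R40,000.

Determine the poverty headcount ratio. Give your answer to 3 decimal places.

47 of the 132 families have income below R40,000.
H = 47/132 = 0.356.

0.356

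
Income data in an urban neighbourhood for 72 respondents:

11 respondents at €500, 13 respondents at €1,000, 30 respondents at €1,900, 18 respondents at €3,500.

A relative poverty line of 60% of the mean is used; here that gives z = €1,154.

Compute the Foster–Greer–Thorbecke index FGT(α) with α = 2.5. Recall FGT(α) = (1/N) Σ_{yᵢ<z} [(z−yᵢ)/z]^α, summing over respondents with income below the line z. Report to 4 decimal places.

0.0381

Incomes under z: 11×€500, 13×€1,000 (q = 24 of N = 72).
Normalized shortfalls: (1154−500)/1154 = 0.5667 (×11); (1154−1000)/1154 = 0.1334 (×13).
Raised to α = 2.5: 0.24179 (×11); 0.00651 (×13).
Sum = 2.744211; FGT(2.5) = 2.744211 / 72 = 0.0381.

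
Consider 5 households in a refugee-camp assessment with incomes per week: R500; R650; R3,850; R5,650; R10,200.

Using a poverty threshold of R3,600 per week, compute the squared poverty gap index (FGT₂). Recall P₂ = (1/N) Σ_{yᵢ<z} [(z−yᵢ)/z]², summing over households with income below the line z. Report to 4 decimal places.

0.2826

Below the line: R500, R650 (q = 2 of N = 5).
Relative gaps: (3600−500)/3600 = 0.8611; (3600−650)/3600 = 0.8194.
Squared: 0.7415; 0.6715.
Sum = 1.413002; P₂ = 1.413002 / 5 = 0.2826.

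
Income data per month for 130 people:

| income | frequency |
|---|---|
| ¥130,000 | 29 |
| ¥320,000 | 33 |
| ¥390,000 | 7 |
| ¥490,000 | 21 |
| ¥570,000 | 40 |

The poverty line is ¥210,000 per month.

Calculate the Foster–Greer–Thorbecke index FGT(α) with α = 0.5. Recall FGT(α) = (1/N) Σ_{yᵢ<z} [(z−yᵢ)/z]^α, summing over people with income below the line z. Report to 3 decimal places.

Incomes under z: 29×¥130,000 (q = 29 of N = 130).
Shortfall ratios: (210000−130000)/210000 = 0.3810 (×29).
Raised to α = 0.5: 0.61721 (×29).
Sum = 17.899189; FGT(0.5) = 17.899189 / 130 = 0.138.

0.138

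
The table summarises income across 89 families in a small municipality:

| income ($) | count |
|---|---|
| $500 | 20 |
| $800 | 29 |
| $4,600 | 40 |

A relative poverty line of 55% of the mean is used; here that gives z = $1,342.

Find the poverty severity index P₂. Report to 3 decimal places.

Below z: 20×$500, 29×$800 (q = 49 of N = 89).
Gap ratios (z−y)/z: (1342−500)/1342 = 0.6274 (×20); (1342−800)/1342 = 0.4039 (×29).
Squared: 0.3937 (×20); 0.1631 (×29).
Sum = 12.603492; P₂ = 12.603492 / 89 = 0.142.

0.142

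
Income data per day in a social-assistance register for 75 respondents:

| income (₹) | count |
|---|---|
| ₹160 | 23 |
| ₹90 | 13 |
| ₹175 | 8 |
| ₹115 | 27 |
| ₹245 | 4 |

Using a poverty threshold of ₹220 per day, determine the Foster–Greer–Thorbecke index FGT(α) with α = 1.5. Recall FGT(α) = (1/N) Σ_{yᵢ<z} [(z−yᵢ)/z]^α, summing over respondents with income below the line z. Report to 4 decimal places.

0.2510

Poor units: 13×₹90, 27×₹115, 23×₹160, 8×₹175 (q = 71 of N = 75).
Normalized shortfalls: (220−90)/220 = 0.5909 (×13); (220−115)/220 = 0.4773 (×27); (220−160)/220 = 0.2727 (×23); (220−175)/220 = 0.2045 (×8).
Raised to α = 1.5: 0.45424 (×13); 0.32972 (×27); 0.14243 (×23); 0.09251 (×8).
Sum = 18.823494; FGT(1.5) = 18.823494 / 75 = 0.2510.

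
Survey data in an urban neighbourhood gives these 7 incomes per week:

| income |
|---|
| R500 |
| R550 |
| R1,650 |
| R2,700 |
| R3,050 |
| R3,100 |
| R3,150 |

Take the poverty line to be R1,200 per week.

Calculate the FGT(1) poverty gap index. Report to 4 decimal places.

Poor units: R500, R550 (q = 2 of N = 7).
Normalized shortfalls: (1200−500)/1200 = 0.5833; (1200−550)/1200 = 0.5417.
Σ = 1.125000. Dividing by the full population N = 7 gives P₁ = 0.1607.

0.1607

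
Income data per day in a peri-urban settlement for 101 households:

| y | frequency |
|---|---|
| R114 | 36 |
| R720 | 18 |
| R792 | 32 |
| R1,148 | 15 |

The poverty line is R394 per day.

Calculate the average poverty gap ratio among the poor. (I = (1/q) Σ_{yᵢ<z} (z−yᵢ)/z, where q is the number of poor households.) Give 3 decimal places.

0.711

Below the line: 36×R114 (q = 36 of N = 101).
Shortfall ratios (z−y)/z: 0.7107 (×36); sum = 25.583756.
I averages over the q = 36 poor units only: 25.583756 / 36 = 0.711.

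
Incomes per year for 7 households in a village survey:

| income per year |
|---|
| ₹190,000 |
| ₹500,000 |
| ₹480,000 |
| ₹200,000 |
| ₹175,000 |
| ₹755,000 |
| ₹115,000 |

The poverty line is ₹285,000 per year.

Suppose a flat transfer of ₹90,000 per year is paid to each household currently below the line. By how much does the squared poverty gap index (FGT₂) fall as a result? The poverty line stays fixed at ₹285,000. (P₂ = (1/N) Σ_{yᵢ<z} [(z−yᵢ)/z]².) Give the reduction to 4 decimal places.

0.0887

Before: below the line — ₹115,000, ₹175,000, ₹190,000, ₹200,000; squared poverty gap index (FGT₂) = 0.100690.
After the ₹90,000 transfer: below the line — ₹205,000, ₹265,000, ₹280,000; squared poverty gap index (FGT₂) = 0.012004.
Reduction = 0.100690 − 0.012004 = 0.0887.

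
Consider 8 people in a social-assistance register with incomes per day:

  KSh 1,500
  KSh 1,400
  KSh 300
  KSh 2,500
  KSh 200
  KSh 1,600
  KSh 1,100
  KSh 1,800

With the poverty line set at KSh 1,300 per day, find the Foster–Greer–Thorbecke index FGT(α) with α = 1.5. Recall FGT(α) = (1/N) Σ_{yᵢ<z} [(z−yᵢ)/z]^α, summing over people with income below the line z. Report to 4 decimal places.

0.1892

Below z: KSh 200, KSh 300, KSh 1,100 (q = 3 of N = 8).
Shortfall ratios: (1300−200)/1300 = 0.8462; (1300−300)/1300 = 0.7692; (1300−1100)/1300 = 0.1538.
Raised to α = 1.5: 0.77835; 0.67466; 0.06034.
Sum = 1.513352; FGT(1.5) = 1.513352 / 8 = 0.1892.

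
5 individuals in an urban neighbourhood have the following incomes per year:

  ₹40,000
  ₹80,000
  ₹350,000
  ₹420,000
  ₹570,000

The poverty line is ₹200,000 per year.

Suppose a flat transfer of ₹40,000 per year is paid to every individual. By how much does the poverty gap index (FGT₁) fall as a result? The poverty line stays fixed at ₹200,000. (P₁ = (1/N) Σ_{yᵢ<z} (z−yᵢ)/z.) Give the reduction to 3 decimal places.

0.080

Before: below the line — ₹40,000, ₹80,000; poverty gap index (FGT₁) = 0.28000.
After the ₹40,000 transfer: below the line — ₹80,000, ₹120,000; poverty gap index (FGT₁) = 0.20000.
Reduction = 0.28000 − 0.20000 = 0.080.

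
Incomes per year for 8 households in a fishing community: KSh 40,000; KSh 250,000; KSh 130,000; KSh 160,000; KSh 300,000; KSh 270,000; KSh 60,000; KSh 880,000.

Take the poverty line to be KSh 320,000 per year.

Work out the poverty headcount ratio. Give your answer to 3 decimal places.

0.875

7 of the 8 households have income below KSh 320,000.
H = 7/8 = 0.875.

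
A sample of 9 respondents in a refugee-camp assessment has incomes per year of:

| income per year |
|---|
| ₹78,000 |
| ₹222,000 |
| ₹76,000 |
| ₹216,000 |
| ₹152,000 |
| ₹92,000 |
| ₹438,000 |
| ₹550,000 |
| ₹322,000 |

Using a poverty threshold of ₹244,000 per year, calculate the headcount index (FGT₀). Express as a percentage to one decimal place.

6 of the 9 respondents have income below ₹244,000.
H = 6/9 = 66.7%.

66.7%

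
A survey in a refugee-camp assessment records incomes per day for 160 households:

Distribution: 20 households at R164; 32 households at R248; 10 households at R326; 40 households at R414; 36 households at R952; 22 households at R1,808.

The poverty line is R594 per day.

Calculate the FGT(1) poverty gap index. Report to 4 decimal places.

0.3109

Incomes under z: 20×R164, 32×R248, 10×R326, 40×R414 (q = 102 of N = 160).
Gap ratios (z−y)/z: (594−164)/594 = 0.7239 (×20); (594−248)/594 = 0.5825 (×32); (594−326)/594 = 0.4512 (×10); (594−414)/594 = 0.3030 (×40).
Σ = 49.750842. Dividing by the full population N = 160 gives P₁ = 0.3109.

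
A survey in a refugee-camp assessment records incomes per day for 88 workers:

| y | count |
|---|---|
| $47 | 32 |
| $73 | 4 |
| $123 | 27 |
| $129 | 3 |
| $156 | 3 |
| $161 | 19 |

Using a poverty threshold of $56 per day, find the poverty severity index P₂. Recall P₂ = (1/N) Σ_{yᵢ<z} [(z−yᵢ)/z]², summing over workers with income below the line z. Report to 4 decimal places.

0.0094

Below z: 32×$47 (q = 32 of N = 88).
Shortfall ratios: (56−47)/56 = 0.1607 (×32).
Squared: 0.0258 (×32).
Sum = 0.826531; P₂ = 0.826531 / 88 = 0.0094.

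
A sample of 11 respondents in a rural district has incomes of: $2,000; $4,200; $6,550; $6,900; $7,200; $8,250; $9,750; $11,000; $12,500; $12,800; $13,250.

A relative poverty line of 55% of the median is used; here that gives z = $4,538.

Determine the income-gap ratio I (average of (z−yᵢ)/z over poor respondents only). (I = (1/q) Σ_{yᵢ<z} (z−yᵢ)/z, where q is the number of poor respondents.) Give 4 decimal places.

Incomes under z: $2,000, $4,200 (q = 2 of N = 11).
Shortfall ratios (z−y)/z: 0.5593, 0.0745; sum = 0.633759.
I averages over the q = 2 poor units only: 0.633759 / 2 = 0.3169.

0.3169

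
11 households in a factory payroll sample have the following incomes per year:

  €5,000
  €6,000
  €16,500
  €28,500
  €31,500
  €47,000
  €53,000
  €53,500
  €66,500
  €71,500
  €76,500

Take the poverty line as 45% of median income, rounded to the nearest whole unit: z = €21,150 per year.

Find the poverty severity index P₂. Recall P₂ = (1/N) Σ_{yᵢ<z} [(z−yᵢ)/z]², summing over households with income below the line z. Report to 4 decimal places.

Below z: €5,000, €6,000, €16,500 (q = 3 of N = 11).
Gap ratios (z−y)/z: (21150−5000)/21150 = 0.7636; (21150−6000)/21150 = 0.7163; (21150−16500)/21150 = 0.2199.
Squared: 0.5831; 0.5131; 0.0483.
Sum = 1.144515; P₂ = 1.144515 / 11 = 0.1040.

0.1040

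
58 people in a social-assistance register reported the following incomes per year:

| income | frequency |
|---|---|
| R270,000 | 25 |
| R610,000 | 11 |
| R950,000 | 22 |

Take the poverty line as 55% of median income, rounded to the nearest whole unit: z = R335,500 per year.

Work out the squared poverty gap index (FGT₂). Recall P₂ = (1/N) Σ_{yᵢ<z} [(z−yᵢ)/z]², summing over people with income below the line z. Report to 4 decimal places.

0.0164

Below z: 25×R270,000 (q = 25 of N = 58).
Relative gaps: (335500−270000)/335500 = 0.1952 (×25).
Squared: 0.0381 (×25).
Sum = 0.952879; P₂ = 0.952879 / 58 = 0.0164.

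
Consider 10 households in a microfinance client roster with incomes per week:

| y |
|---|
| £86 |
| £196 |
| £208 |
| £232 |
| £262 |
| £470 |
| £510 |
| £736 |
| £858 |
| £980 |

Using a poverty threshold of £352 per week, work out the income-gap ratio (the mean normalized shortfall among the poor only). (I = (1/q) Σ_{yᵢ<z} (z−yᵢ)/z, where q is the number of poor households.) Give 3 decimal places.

Incomes under z: £86, £196, £208, £232, £262 (q = 5 of N = 10).
Relative gaps: 0.7557, 0.4432, 0.4091, 0.3409, 0.2557; sum = 2.204545.
The income-gap ratio divides by q (the poor only): 2.204545 / 5 = 0.441.

0.441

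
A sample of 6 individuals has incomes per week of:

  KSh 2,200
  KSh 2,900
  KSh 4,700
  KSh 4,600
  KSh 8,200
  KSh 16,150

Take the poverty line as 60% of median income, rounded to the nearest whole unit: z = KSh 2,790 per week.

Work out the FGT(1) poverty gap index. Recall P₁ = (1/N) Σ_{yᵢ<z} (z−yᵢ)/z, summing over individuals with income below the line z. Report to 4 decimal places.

0.0352

Below the line: KSh 2,200 (q = 1 of N = 6).
Shortfall ratios: (2790−2200)/2790 = 0.2115.
Σ = 0.211470. Dividing by the full population N = 6 gives P₁ = 0.0352.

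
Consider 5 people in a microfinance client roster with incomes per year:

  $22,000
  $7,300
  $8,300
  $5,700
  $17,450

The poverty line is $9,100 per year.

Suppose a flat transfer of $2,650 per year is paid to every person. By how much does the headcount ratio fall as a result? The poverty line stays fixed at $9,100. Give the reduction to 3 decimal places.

Before: below the line — $5,700, $7,300, $8,300; headcount ratio = 0.60000.
After the $2,650 transfer: below the line — $8,350; headcount ratio = 0.20000.
Reduction = 0.60000 − 0.20000 = 0.400.

0.400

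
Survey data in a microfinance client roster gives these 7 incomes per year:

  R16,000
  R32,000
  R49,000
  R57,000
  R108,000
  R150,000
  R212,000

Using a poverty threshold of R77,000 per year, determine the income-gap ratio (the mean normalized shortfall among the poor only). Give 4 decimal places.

0.5000

Poor units: R16,000, R32,000, R49,000, R57,000 (q = 4 of N = 7).
Shortfall ratios (z−y)/z: 0.7922, 0.5844, 0.3636, 0.2597; sum = 2.000000.
The income-gap ratio divides by q (the poor only): 2.000000 / 4 = 0.5000.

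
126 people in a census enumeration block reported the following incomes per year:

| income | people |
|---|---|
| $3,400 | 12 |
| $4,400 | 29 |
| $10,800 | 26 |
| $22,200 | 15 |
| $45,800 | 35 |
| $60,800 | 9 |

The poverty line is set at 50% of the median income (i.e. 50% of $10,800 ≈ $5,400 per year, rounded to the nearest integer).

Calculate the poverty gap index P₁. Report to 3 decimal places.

0.078

Below z: 12×$3,400, 29×$4,400 (q = 41 of N = 126).
Shortfall ratios: (5400−3400)/5400 = 0.3704 (×12); (5400−4400)/5400 = 0.1852 (×29).
Σ = 9.814815. Dividing by the full population N = 126 gives P₁ = 0.078.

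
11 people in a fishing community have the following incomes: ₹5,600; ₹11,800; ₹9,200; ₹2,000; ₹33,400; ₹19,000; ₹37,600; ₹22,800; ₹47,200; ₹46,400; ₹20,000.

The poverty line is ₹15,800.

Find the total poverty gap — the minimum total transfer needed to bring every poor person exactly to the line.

₹34,600

Below z: ₹2,000, ₹5,600, ₹9,200, ₹11,800 (q = 4 of N = 11).
Individual gaps: 15800−2000 = 13800; 15800−5600 = 10200; 15800−9200 = 6600; 15800−11800 = 4000.
Aggregate gap = ₹34,600.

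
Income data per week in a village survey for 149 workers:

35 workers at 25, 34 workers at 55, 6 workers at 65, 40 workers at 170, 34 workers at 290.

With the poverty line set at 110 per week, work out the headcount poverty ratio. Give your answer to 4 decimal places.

0.5034

75 of the 149 workers have income below 110.
H = 75/149 = 0.5034.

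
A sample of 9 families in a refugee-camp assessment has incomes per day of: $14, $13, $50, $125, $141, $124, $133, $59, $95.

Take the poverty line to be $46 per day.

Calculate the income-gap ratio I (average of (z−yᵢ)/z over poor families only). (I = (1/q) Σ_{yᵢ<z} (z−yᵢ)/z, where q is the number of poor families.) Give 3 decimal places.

0.707

Incomes under z: $13, $14 (q = 2 of N = 9).
Relative gaps: 0.7174, 0.6957; sum = 1.413043.
The income-gap ratio divides by q (the poor only): 1.413043 / 2 = 0.707.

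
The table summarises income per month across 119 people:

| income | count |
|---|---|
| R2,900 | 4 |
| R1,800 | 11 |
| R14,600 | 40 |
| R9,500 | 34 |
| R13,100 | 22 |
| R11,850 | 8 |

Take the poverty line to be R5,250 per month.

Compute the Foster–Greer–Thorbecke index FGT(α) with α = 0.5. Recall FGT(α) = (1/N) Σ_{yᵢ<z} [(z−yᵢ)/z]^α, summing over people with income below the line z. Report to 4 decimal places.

0.0974

Poor units: 11×R1,800, 4×R2,900 (q = 15 of N = 119).
Normalized shortfalls: (5250−1800)/5250 = 0.6571 (×11); (5250−2900)/5250 = 0.4476 (×4).
Raised to α = 0.5: 0.81064 (×11); 0.66904 (×4).
Sum = 11.593252; FGT(0.5) = 11.593252 / 119 = 0.0974.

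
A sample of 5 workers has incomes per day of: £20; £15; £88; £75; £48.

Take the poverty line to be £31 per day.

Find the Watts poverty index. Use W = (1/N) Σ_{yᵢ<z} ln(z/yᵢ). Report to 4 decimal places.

0.2328

Below z: £15, £20 (q = 2 of N = 5).
ln(z/y) terms: ln(31/15) = 0.7259; ln(31/20) = 0.4383.
W = 1.164192 / 5 = 0.2328.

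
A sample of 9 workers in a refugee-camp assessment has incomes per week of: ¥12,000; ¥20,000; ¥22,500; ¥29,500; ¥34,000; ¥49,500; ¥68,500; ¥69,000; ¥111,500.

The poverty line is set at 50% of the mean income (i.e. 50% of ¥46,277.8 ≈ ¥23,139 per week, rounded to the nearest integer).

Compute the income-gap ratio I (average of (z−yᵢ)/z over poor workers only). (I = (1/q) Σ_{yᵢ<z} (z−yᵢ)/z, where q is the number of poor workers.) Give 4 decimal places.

Incomes under z: ¥12,000, ¥20,000, ¥22,500 (q = 3 of N = 9).
Shortfall ratios (z−y)/z: 0.4814, 0.1357, 0.0276; sum = 0.644669.
I averages over the q = 3 poor units only: 0.644669 / 3 = 0.2149.

0.2149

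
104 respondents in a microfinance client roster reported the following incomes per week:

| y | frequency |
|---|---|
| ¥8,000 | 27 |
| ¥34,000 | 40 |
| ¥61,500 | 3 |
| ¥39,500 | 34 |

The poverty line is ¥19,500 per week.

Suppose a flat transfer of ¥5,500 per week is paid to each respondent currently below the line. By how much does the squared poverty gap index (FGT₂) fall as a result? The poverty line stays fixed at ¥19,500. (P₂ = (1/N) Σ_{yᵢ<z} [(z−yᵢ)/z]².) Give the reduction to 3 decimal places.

0.066

Before: below the line — 27×¥8,000; squared poverty gap index (FGT₂) = 0.09029.
After the ¥5,500 transfer: below the line — 27×¥13,500; squared poverty gap index (FGT₂) = 0.02458.
Reduction = 0.09029 − 0.02458 = 0.066.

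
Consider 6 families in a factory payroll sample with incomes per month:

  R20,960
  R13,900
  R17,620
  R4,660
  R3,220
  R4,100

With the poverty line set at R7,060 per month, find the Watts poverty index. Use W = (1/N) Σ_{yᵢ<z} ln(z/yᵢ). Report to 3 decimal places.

Incomes under z: R3,220, R4,100, R4,660 (q = 3 of N = 6).
Log shortfalls: ln(7060/3220) = 0.7851; ln(7060/4100) = 0.5435; ln(7060/4660) = 0.4154.
W = 1.743951 / 6 = 0.291.

0.291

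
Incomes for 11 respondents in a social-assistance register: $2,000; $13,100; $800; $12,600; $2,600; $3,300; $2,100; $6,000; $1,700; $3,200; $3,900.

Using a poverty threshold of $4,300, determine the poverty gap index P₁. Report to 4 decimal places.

0.3129

Below z: $800, $1,700, $2,000, $2,100, $2,600, $3,200, $3,300, $3,900 (q = 8 of N = 11).
Relative gaps: (4300−800)/4300 = 0.8140; (4300−1700)/4300 = 0.6047; (4300−2000)/4300 = 0.5349; (4300−2100)/4300 = 0.5116; (4300−2600)/4300 = 0.3953; (4300−3200)/4300 = 0.2558; (4300−3300)/4300 = 0.2326; (4300−3900)/4300 = 0.0930.
Σ = 3.441860. Dividing by the full population N = 11 gives P₁ = 0.3129.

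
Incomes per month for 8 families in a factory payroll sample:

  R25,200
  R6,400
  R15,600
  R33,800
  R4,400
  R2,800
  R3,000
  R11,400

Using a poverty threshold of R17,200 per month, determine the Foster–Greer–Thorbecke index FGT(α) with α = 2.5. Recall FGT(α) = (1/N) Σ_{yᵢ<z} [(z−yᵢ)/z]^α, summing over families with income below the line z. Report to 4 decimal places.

0.2649

Poor units: R2,800, R3,000, R4,400, R6,400, R11,400, R15,600 (q = 6 of N = 8).
Relative gaps: (17200−2800)/17200 = 0.8372; (17200−3000)/17200 = 0.8256; (17200−4400)/17200 = 0.7442; (17200−6400)/17200 = 0.6279; (17200−11400)/17200 = 0.3372; (17200−15600)/17200 = 0.0930.
Raised to α = 2.5: 0.64134; 0.61930; 0.47775; 0.31242; 0.06603; 0.00264.
Sum = 2.119477; FGT(2.5) = 2.119477 / 8 = 0.2649.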